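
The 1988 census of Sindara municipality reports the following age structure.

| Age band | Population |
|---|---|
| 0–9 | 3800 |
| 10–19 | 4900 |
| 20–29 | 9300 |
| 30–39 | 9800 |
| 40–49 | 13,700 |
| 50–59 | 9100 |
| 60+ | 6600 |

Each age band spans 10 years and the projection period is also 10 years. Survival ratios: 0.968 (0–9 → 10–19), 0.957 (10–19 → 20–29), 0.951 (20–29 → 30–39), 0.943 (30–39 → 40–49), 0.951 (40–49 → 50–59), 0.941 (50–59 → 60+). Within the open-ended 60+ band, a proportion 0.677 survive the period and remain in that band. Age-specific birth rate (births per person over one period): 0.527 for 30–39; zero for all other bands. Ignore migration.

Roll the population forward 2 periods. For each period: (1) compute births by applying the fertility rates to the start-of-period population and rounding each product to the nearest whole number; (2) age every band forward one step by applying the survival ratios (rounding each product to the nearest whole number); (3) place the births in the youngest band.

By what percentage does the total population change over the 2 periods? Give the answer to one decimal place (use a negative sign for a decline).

-2.4

Let band 1 be 0–9 through band 7 = 60+.
After projecting period 1:
Births: 9800 × 0.527 = 5165
Band 2: 3800 × 0.968 = 3678
Band 3: 4900 × 0.957 = 4689
Band 4: 9300 × 0.951 = 8844
Band 5: 9800 × 0.943 = 9241
Band 6: 13700 × 0.951 = 13029
Band 7: 9100 × 0.941 + 6600 × 0.677 = 8563 + 4468 = 13031
End of period: [5165, 3678, 4689, 8844, 9241, 13029, 13031]
After projecting period 2:
Births: 8844 × 0.527 = 4661
Band 2: 5165 × 0.968 = 5000
Band 3: 3678 × 0.957 = 3520
Band 4: 4689 × 0.951 = 4459
Band 5: 8844 × 0.943 = 8340
Band 6: 9241 × 0.951 = 8788
Band 7: 13029 × 0.941 + 13031 × 0.677 = 12260 + 8822 = 21082
End of period: [4661, 5000, 3520, 4459, 8340, 8788, 21082]
Total: 57200 → 55850; change = -1350; percentage change = -2.4%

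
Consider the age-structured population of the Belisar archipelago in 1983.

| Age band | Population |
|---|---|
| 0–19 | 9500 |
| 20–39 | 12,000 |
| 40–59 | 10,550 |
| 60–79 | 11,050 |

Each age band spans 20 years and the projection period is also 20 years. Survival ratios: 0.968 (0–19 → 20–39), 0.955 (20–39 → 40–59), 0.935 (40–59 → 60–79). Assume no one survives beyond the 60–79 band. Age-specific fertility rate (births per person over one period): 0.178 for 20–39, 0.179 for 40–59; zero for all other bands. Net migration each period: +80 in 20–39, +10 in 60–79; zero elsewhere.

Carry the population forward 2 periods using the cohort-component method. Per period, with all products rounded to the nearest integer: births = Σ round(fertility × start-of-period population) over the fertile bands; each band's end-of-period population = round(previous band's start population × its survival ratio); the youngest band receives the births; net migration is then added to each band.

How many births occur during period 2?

Period 1.
Births: 12000 × 0.178 = 2136 ; 10550 × 0.179 = 1888 → total 4024
20–39: 9500 × 0.968 = 9196
40–59: 12000 × 0.955 = 11460
60–79: 10550 × 0.935 = 9864
Net migration: 20–39 + 80 → 9276; 60–79 + 10 → 9874
End of period: [4024, 9276, 11460, 9874]
Period 2.
Births: 9276 × 0.178 = 1651 ; 11460 × 0.179 = 2051 → total 3702
20–39: 4024 × 0.968 = 3895
40–59: 9276 × 0.955 = 8859
60–79: 11460 × 0.935 = 10715
Net migration: 20–39 + 80 → 3975; 60–79 + 10 → 10725
End of period: [3702, 3975, 8859, 10725]

3702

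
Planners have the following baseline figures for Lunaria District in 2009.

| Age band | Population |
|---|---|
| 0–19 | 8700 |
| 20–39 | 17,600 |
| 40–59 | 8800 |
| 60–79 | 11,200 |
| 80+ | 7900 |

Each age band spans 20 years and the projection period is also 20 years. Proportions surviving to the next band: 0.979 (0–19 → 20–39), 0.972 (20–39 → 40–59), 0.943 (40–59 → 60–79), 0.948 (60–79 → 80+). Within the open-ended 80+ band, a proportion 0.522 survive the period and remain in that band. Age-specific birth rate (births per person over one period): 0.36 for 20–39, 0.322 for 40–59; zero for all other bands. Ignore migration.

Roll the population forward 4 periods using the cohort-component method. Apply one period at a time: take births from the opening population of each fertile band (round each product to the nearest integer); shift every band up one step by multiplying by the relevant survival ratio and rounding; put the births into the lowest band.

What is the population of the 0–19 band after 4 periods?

Period 1:
Births: 17600 × 0.36 = 6336 ; 8800 × 0.322 = 2834 ⇒ total 9170
20–39: 8700 × 0.979 = 8517
40–59: 17600 × 0.972 = 17107
60–79: 8800 × 0.943 = 8298
80+: 11200 × 0.948 + 7900 × 0.522 = 10618 + 4124 = 14742
End of period: [9170, 8517, 17107, 8298, 14742]
Period 2:
Births: 8517 × 0.36 = 3066 ; 17107 × 0.322 = 5508 ⇒ total 8574
20–39: 9170 × 0.979 = 8977
40–59: 8517 × 0.972 = 8279
60–79: 17107 × 0.943 = 16132
80+: 8298 × 0.948 + 14742 × 0.522 = 7867 + 7695 = 15562
End of period: [8574, 8977, 8279, 16132, 15562]
Period 3:
Births: 8977 × 0.36 = 3232 ; 8279 × 0.322 = 2666 ⇒ total 5898
20–39: 8574 × 0.979 = 8394
40–59: 8977 × 0.972 = 8726
60–79: 8279 × 0.943 = 7807
80+: 16132 × 0.948 + 15562 × 0.522 = 15293 + 8123 = 23416
End of period: [5898, 8394, 8726, 7807, 23416]
Period 4:
Births: 8394 × 0.36 = 3022 ; 8726 × 0.322 = 2810 ⇒ total 5832
20–39: 5898 × 0.979 = 5774
40–59: 8394 × 0.972 = 8159
60–79: 8726 × 0.943 = 8229
80+: 7807 × 0.948 + 23416 × 0.522 = 7401 + 12223 = 19624
End of period: [5832, 5774, 8159, 8229, 19624]

5832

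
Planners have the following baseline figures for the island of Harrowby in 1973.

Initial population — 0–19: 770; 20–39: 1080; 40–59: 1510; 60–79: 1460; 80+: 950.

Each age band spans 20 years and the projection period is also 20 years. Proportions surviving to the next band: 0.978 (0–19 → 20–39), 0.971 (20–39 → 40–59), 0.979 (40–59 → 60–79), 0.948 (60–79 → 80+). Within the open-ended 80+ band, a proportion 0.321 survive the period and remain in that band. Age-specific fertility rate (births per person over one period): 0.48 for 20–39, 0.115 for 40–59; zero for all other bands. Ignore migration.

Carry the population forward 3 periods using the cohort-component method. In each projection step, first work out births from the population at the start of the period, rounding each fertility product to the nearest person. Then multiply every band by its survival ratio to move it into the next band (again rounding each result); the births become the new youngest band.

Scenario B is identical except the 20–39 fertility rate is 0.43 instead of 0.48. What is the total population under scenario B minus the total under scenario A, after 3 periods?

-144

(Groups numbered youngest = 1 to oldest = 5.)
— Period 1 —
Births: 1080 × 0.48 = 518  |  1510 × 0.115 = 174 — total 692
Group 2: 770 × 0.978 = 753
Group 3: 1080 × 0.971 = 1049
Group 4: 1510 × 0.979 = 1478
Group 5: 1460 × 0.948 + 950 × 0.321 = 1384 + 305 = 1689
Giving 692 / 753 / 1049 / 1478 / 1689.
— Period 2 —
Births: 753 × 0.48 = 361  |  1049 × 0.115 = 121 — total 482
Group 2: 692 × 0.978 = 677
Group 3: 753 × 0.971 = 731
Group 4: 1049 × 0.979 = 1027
Group 5: 1478 × 0.948 + 1689 × 0.321 = 1401 + 542 = 1943
Giving 482 / 677 / 731 / 1027 / 1943.
— Period 3 —
Births: 677 × 0.48 = 325  |  731 × 0.115 = 84 — total 409
Group 2: 482 × 0.978 = 471
Group 3: 677 × 0.971 = 657
Group 4: 731 × 0.979 = 716
Group 5: 1027 × 0.948 + 1943 × 0.321 = 974 + 624 = 1598
Giving 409 / 471 / 657 / 716 / 1598.
Scenario A total after 3 periods: 3851
Scenario B projection —
— Period 1 —
Births: 1080 × 0.43 = 464  |  1510 × 0.115 = 174 — total 638
Group 2: 770 × 0.978 = 753
Group 3: 1080 × 0.971 = 1049
Group 4: 1510 × 0.979 = 1478
Group 5: 1460 × 0.948 + 950 × 0.321 = 1384 + 305 = 1689
Giving 638 / 753 / 1049 / 1478 / 1689.
— Period 2 —
Births: 753 × 0.43 = 324  |  1049 × 0.115 = 121 — total 445
Group 2: 638 × 0.978 = 624
Group 3: 753 × 0.971 = 731
Group 4: 1049 × 0.979 = 1027
Group 5: 1478 × 0.948 + 1689 × 0.321 = 1401 + 542 = 1943
Giving 445 / 624 / 731 / 1027 / 1943.
— Period 3 —
Births: 624 × 0.43 = 268  |  731 × 0.115 = 84 — total 352
Group 2: 445 × 0.978 = 435
Group 3: 624 × 0.971 = 606
Group 4: 731 × 0.979 = 716
Group 5: 1027 × 0.948 + 1943 × 0.321 = 974 + 624 = 1598
Giving 352 / 435 / 606 / 716 / 1598.
Scenario B total after 3 periods: 3707
Difference B − A = 3707 − 3851 = -144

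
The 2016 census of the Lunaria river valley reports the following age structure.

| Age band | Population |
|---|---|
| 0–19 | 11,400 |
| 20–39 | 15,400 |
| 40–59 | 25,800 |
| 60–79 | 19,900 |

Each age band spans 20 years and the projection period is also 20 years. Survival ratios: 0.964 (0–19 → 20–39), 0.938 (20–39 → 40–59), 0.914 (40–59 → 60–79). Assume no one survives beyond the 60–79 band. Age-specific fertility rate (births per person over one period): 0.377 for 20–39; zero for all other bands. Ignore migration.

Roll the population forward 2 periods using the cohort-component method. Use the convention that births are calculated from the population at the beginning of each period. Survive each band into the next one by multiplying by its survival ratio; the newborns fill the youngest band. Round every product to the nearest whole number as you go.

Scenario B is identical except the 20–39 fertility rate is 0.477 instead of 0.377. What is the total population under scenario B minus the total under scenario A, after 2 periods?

2584

Let group 1 be 0–19 through group 4 = 60–79.
— Period 1 —
Births: 15400 * 0.377 = 5806
Group 2: 11400 * 0.964 = 10990
Group 3: 15400 * 0.938 = 14445
Group 4: 25800 * 0.914 = 23581
Giving 5806 / 10990 / 14445 / 23581.
— Period 2 —
Births: 10990 * 0.377 = 4143
Group 2: 5806 * 0.964 = 5597
Group 3: 10990 * 0.938 = 10309
Group 4: 14445 * 0.914 = 13203
Giving 4143 / 5597 / 10309 / 13203.
Scenario A total after 2 periods: 33252
Scenario B projection —
— Period 1 —
Births: 15400 * 0.477 = 7346
Group 2: 11400 * 0.964 = 10990
Group 3: 15400 * 0.938 = 14445
Group 4: 25800 * 0.914 = 23581
Giving 7346 / 10990 / 14445 / 23581.
— Period 2 —
Births: 10990 * 0.477 = 5242
Group 2: 7346 * 0.964 = 7082
Group 3: 10990 * 0.938 = 10309
Group 4: 14445 * 0.914 = 13203
Giving 5242 / 7082 / 10309 / 13203.
Scenario B total after 2 periods: 35836
Difference B − A = 35836 − 33252 = 2584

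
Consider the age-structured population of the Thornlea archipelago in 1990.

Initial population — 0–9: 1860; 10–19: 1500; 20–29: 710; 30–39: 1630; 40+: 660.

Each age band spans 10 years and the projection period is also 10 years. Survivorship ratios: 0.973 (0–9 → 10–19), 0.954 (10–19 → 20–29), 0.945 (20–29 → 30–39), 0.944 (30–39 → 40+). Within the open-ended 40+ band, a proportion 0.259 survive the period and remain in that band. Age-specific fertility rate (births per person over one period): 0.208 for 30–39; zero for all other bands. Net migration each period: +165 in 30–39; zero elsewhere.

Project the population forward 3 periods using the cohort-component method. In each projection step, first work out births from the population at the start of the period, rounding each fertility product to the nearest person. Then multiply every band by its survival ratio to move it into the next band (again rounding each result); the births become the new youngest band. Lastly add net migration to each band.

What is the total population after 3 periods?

(Groups numbered youngest = 1 to oldest = 5.)
Period 1.
Births: 1630 * 0.208 = 339
Group 2: 1860 * 0.973 = 1810
Group 3: 1500 * 0.954 = 1431
Group 4: 710 * 0.945 = 671
Group 5: 1630 * 0.944 + 660 * 0.259 = 1539 + 171 = 1710
Net migration: Group 4 + 165 → 836
Giving 339 / 1810 / 1431 / 836 / 1710.
Period 2.
Births: 836 * 0.208 = 174
Group 2: 339 * 0.973 = 330
Group 3: 1810 * 0.954 = 1727
Group 4: 1431 * 0.945 = 1352
Group 5: 836 * 0.944 + 1710 * 0.259 = 789 + 443 = 1232
Net migration: Group 4 + 165 → 1517
Giving 174 / 330 / 1727 / 1517 / 1232.
Period 3.
Births: 1517 * 0.208 = 316
Group 2: 174 * 0.973 = 169
Group 3: 330 * 0.954 = 315
Group 4: 1727 * 0.945 = 1632
Group 5: 1517 * 0.944 + 1232 * 0.259 = 1432 + 319 = 1751
Net migration: Group 4 + 165 → 1797
Giving 316 / 169 / 315 / 1797 / 1751.
Total after period 3: 316 + 169 + 315 + 1797 + 1751 = 4348

4348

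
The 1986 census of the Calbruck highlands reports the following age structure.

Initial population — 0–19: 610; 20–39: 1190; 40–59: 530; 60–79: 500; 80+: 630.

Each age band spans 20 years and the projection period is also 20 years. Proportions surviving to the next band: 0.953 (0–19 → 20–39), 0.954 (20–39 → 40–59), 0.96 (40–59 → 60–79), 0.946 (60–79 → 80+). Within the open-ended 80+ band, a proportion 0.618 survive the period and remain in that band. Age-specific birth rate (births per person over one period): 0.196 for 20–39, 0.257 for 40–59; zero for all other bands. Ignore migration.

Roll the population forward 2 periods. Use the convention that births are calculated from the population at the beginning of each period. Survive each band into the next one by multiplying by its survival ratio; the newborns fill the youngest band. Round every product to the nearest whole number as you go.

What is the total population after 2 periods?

After projecting period 1:
Births: 1190 × 0.196 = 233, 530 × 0.257 = 136 → total 369
20–39: 610 × 0.953 = 581
40–59: 1190 × 0.954 = 1135
60–79: 530 × 0.96 = 509
80+: 500 × 0.946 + 630 × 0.618 = 473 + 389 = 862
End of period: [369, 581, 1135, 509, 862]
After projecting period 2:
Births: 581 × 0.196 = 114, 1135 × 0.257 = 292 → total 406
20–39: 369 × 0.953 = 352
40–59: 581 × 0.954 = 554
60–79: 1135 × 0.96 = 1090
80+: 509 × 0.946 + 862 × 0.618 = 482 + 533 = 1015
End of period: [406, 352, 554, 1090, 1015]
Total after period 2: 406 + 352 + 554 + 1090 + 1015 = 3417

3417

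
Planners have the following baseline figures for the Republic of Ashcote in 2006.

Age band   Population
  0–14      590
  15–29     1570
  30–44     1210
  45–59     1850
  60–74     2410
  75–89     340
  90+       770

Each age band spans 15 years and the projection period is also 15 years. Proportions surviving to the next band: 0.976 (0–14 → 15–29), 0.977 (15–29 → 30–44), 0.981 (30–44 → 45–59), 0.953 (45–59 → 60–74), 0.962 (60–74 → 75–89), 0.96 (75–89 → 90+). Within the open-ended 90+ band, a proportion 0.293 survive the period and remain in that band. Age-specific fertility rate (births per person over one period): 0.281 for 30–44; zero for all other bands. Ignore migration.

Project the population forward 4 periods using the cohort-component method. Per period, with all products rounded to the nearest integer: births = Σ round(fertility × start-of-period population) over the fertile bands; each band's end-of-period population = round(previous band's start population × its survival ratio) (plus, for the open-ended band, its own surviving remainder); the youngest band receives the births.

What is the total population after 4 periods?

Period 1:
Births: 1210 * 0.281 = 340
15–29: 590 * 0.976 = 576
30–44: 1570 * 0.977 = 1534
45–59: 1210 * 0.981 = 1187
60–74: 1850 * 0.953 = 1763
75–89: 2410 * 0.962 = 2318
90+: 340 * 0.96 + 770 * 0.293 = 326 + 226 = 552
→ [340, 576, 1534, 1187, 1763, 2318, 552]
Period 2:
Births: 1534 * 0.281 = 431
15–29: 340 * 0.976 = 332
30–44: 576 * 0.977 = 563
45–59: 1534 * 0.981 = 1505
60–74: 1187 * 0.953 = 1131
75–89: 1763 * 0.962 = 1696
90+: 2318 * 0.96 + 552 * 0.293 = 2225 + 162 = 2387
→ [431, 332, 563, 1505, 1131, 1696, 2387]
Period 3:
Births: 563 * 0.281 = 158
15–29: 431 * 0.976 = 421
30–44: 332 * 0.977 = 324
45–59: 563 * 0.981 = 552
60–74: 1505 * 0.953 = 1434
75–89: 1131 * 0.962 = 1088
90+: 1696 * 0.96 + 2387 * 0.293 = 1628 + 699 = 2327
→ [158, 421, 324, 552, 1434, 1088, 2327]
Period 4:
Births: 324 * 0.281 = 91
15–29: 158 * 0.976 = 154
30–44: 421 * 0.977 = 411
45–59: 324 * 0.981 = 318
60–74: 552 * 0.953 = 526
75–89: 1434 * 0.962 = 1380
90+: 1088 * 0.96 + 2327 * 0.293 = 1044 + 682 = 1726
→ [91, 154, 411, 318, 526, 1380, 1726]
Total after period 4: 91 + 154 + 411 + 318 + 526 + 1380 + 1726 = 4606

4606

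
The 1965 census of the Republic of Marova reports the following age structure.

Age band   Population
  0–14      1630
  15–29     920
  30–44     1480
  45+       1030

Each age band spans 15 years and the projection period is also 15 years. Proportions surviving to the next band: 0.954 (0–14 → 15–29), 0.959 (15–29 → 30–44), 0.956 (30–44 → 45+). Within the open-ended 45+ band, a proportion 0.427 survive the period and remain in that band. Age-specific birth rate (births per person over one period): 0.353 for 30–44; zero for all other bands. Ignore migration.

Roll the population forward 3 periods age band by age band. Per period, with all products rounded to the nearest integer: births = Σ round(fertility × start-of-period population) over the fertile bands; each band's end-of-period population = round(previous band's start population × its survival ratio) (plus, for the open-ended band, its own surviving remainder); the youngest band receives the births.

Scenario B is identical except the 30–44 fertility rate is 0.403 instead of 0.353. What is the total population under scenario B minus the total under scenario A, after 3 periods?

Period 1.
Births: 1480 * 0.353 = 522
15–29: 1630 * 0.954 = 1555
30–44: 920 * 0.959 = 882
45+: 1480 * 0.956 + 1030 * 0.427 = 1415 + 440 = 1855
→ [522, 1555, 882, 1855]
Period 2.
Births: 882 * 0.353 = 311
15–29: 522 * 0.954 = 498
30–44: 1555 * 0.959 = 1491
45+: 882 * 0.956 + 1855 * 0.427 = 843 + 792 = 1635
→ [311, 498, 1491, 1635]
Period 3.
Births: 1491 * 0.353 = 526
15–29: 311 * 0.954 = 297
30–44: 498 * 0.959 = 478
45+: 1491 * 0.956 + 1635 * 0.427 = 1425 + 698 = 2123
→ [526, 297, 478, 2123]
Scenario A total after 3 periods: 3424
Scenario B projection —
Period 1.
Births: 1480 * 0.403 = 596
15–29: 1630 * 0.954 = 1555
30–44: 920 * 0.959 = 882
45+: 1480 * 0.956 + 1030 * 0.427 = 1415 + 440 = 1855
→ [596, 1555, 882, 1855]
Period 2.
Births: 882 * 0.403 = 355
15–29: 596 * 0.954 = 569
30–44: 1555 * 0.959 = 1491
45+: 882 * 0.956 + 1855 * 0.427 = 843 + 792 = 1635
→ [355, 569, 1491, 1635]
Period 3.
Births: 1491 * 0.403 = 601
15–29: 355 * 0.954 = 339
30–44: 569 * 0.959 = 546
45+: 1491 * 0.956 + 1635 * 0.427 = 1425 + 698 = 2123
→ [601, 339, 546, 2123]
Scenario B total after 3 periods: 3609
Difference B − A = 3609 − 3424 = 185

185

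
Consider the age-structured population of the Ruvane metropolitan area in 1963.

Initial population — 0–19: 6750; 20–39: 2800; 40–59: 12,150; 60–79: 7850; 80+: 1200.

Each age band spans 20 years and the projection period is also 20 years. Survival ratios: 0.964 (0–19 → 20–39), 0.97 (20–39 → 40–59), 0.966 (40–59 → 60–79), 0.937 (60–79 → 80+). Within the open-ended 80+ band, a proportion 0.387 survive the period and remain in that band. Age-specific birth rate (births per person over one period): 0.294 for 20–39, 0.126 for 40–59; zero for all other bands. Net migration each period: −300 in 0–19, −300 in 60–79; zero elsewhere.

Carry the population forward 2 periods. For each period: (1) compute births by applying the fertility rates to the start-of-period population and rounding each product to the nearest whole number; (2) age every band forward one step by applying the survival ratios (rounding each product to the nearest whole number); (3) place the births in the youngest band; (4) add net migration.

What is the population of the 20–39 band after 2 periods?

[period 1]
Births: 2800 * 0.294 = 823  |  12150 * 0.126 = 1531 ⇒ total 2354
20–39: 6750 * 0.964 = 6507
40–59: 2800 * 0.97 = 2716
60–79: 12150 * 0.966 = 11737
80+: 7850 * 0.937 + 1200 * 0.387 = 7355 + 464 = 7819
Net migration: 0–19 − 300 → 2054; 60–79 − 300 → 11437
Giving 2054 / 6507 / 2716 / 11437 / 7819.
[period 2]
Births: 6507 * 0.294 = 1913  |  2716 * 0.126 = 342 ⇒ total 2255
20–39: 2054 * 0.964 = 1980
40–59: 6507 * 0.97 = 6312
60–79: 2716 * 0.966 = 2624
80+: 11437 * 0.937 + 7819 * 0.387 = 10716 + 3026 = 13742
Net migration: 0–19 − 300 → 1955; 60–79 − 300 → 2324
Giving 1955 / 1980 / 6312 / 2324 / 13742.

1980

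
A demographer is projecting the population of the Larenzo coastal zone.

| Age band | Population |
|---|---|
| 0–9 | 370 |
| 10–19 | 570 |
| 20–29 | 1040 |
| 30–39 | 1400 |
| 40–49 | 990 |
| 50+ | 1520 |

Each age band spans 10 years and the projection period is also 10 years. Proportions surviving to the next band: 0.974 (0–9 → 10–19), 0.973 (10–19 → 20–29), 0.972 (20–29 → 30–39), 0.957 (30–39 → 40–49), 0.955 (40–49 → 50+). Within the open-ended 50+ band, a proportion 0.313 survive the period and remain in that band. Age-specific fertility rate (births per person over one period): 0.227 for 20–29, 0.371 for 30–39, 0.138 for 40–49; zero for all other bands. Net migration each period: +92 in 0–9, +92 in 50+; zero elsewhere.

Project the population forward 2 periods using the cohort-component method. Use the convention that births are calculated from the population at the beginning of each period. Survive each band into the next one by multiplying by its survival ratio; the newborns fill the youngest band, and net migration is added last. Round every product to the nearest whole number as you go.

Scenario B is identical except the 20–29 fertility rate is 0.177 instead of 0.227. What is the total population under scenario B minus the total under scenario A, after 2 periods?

— Period 1 —
Births: 1040 × 0.227 = 236, 1400 × 0.371 = 519, 990 × 0.138 = 137 ⇒ total 892
10–19: 370 × 0.974 = 360
20–29: 570 × 0.973 = 555
30–39: 1040 × 0.972 = 1011
40–49: 1400 × 0.957 = 1340
50+: 990 × 0.955 + 1520 × 0.313 = 945 + 476 = 1421
Net migration: 0–9 + 92 → 984; 50+ + 92 → 1513
→ [984, 360, 555, 1011, 1340, 1513]
— Period 2 —
Births: 555 × 0.227 = 126, 1011 × 0.371 = 375, 1340 × 0.138 = 185 ⇒ total 686
10–19: 984 × 0.974 = 958
20–29: 360 × 0.973 = 350
30–39: 555 × 0.972 = 539
40–49: 1011 × 0.957 = 968
50+: 1340 × 0.955 + 1513 × 0.313 = 1280 + 474 = 1754
Net migration: 0–9 + 92 → 778; 50+ + 92 → 1846
→ [778, 958, 350, 539, 968, 1846]
Scenario A total after 2 periods: 5439
Scenario B projection —
— Period 1 —
Births: 1040 × 0.177 = 184, 1400 × 0.371 = 519, 990 × 0.138 = 137 ⇒ total 840
10–19: 370 × 0.974 = 360
20–29: 570 × 0.973 = 555
30–39: 1040 × 0.972 = 1011
40–49: 1400 × 0.957 = 1340
50+: 990 × 0.955 + 1520 × 0.313 = 945 + 476 = 1421
Net migration: 0–9 + 92 → 932; 50+ + 92 → 1513
→ [932, 360, 555, 1011, 1340, 1513]
— Period 2 —
Births: 555 × 0.177 = 98, 1011 × 0.371 = 375, 1340 × 0.138 = 185 ⇒ total 658
10–19: 932 × 0.974 = 908
20–29: 360 × 0.973 = 350
30–39: 555 × 0.972 = 539
40–49: 1011 × 0.957 = 968
50+: 1340 × 0.955 + 1513 × 0.313 = 1280 + 474 = 1754
Net migration: 0–9 + 92 → 750; 50+ + 92 → 1846
→ [750, 908, 350, 539, 968, 1846]
Scenario B total after 2 periods: 5361
Difference B − A = 5361 − 5439 = -78

-78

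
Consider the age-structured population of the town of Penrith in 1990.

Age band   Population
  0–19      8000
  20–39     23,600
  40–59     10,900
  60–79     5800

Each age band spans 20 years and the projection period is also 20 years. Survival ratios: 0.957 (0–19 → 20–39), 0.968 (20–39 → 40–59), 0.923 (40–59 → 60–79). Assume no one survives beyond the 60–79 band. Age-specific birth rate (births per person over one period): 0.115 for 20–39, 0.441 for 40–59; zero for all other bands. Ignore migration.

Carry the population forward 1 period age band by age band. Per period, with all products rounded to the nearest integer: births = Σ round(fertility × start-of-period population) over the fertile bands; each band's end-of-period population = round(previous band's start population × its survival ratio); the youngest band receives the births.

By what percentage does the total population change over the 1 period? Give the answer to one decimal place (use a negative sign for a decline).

Period 1.
Births: 23600 × 0.115 = 2714 ; 10900 × 0.441 = 4807 ⇒ total 7521
20–39: 8000 × 0.957 = 7656
40–59: 23600 × 0.968 = 22845
60–79: 10900 × 0.923 = 10061
Population now: 0–19=7521, 20–39=7656, 40–59=22845, 60–79=10061
Total: 48300 → 48083; change = -217; percentage change = -0.4%

-0.4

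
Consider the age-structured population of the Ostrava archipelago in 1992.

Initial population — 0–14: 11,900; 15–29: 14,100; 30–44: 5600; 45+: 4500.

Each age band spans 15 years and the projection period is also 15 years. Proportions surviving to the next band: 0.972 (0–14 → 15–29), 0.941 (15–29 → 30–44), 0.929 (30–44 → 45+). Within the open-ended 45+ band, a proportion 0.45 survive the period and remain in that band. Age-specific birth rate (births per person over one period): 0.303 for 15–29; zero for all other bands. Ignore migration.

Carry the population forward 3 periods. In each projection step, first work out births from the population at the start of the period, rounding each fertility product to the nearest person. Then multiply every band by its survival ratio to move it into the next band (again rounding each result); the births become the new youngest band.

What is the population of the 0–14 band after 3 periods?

1258

(Bands numbered youngest = 1 to oldest = 4.)
Period 1:
Births: 14100 × 0.303 = 4272
Band 2: 11900 × 0.972 = 11567
Band 3: 14100 × 0.941 = 13268
Band 4: 5600 × 0.929 + 4500 × 0.45 = 5202 + 2025 = 7227
Giving 4272 / 11567 / 13268 / 7227.
Period 2:
Births: 11567 × 0.303 = 3505
Band 2: 4272 × 0.972 = 4152
Band 3: 11567 × 0.941 = 10885
Band 4: 13268 × 0.929 + 7227 × 0.45 = 12326 + 3252 = 15578
Giving 3505 / 4152 / 10885 / 15578.
Period 3:
Births: 4152 × 0.303 = 1258
Band 2: 3505 × 0.972 = 3407
Band 3: 4152 × 0.941 = 3907
Band 4: 10885 × 0.929 + 15578 × 0.45 = 10112 + 7010 = 17122
Giving 1258 / 3407 / 3907 / 17122.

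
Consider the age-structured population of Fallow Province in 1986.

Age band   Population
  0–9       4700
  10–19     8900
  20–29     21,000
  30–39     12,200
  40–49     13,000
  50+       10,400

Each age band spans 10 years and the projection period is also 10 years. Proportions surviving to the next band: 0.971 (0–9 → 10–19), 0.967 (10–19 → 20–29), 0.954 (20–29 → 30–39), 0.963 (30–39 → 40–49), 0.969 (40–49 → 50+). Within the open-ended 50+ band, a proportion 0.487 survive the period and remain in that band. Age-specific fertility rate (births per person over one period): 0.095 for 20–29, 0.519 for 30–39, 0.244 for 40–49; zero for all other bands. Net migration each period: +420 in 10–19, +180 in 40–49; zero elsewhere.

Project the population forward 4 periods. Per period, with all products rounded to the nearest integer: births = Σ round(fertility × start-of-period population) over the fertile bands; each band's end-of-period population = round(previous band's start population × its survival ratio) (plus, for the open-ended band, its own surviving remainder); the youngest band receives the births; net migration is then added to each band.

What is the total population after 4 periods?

— Period 1 —
Births: 21000 * 0.095 = 1995 ; 12200 * 0.519 = 6332 ; 13000 * 0.244 = 3172 → total 11499
10–19: 4700 * 0.971 = 4564
20–29: 8900 * 0.967 = 8606
30–39: 21000 * 0.954 = 20034
40–49: 12200 * 0.963 = 11749
50+: 13000 * 0.969 + 10400 * 0.487 = 12597 + 5065 = 17662
Net migration: 10–19 + 420 → 4984; 40–49 + 180 → 11929
Population now: 0–9=11499, 10–19=4984, 20–29=8606, 30–39=20034, 40–49=11929, 50+=17662
— Period 2 —
Births: 8606 * 0.095 = 818 ; 20034 * 0.519 = 10398 ; 11929 * 0.244 = 2911 → total 14127
10–19: 11499 * 0.971 = 11166
20–29: 4984 * 0.967 = 4820
30–39: 8606 * 0.954 = 8210
40–49: 20034 * 0.963 = 19293
50+: 11929 * 0.969 + 17662 * 0.487 = 11559 + 8601 = 20160
Net migration: 10–19 + 420 → 11586; 40–49 + 180 → 19473
Population now: 0–9=14127, 10–19=11586, 20–29=4820, 30–39=8210, 40–49=19473, 50+=20160
— Period 3 —
Births: 4820 * 0.095 = 458 ; 8210 * 0.519 = 4261 ; 19473 * 0.244 = 4751 → total 9470
10–19: 14127 * 0.971 = 13717
20–29: 11586 * 0.967 = 11204
30–39: 4820 * 0.954 = 4598
40–49: 8210 * 0.963 = 7906
50+: 19473 * 0.969 + 20160 * 0.487 = 18869 + 9818 = 28687
Net migration: 10–19 + 420 → 14137; 40–49 + 180 → 8086
Population now: 0–9=9470, 10–19=14137, 20–29=11204, 30–39=4598, 40–49=8086, 50+=28687
— Period 4 —
Births: 11204 * 0.095 = 1064 ; 4598 * 0.519 = 2386 ; 8086 * 0.244 = 1973 → total 5423
10–19: 9470 * 0.971 = 9195
20–29: 14137 * 0.967 = 13670
30–39: 11204 * 0.954 = 10689
40–49: 4598 * 0.963 = 4428
50+: 8086 * 0.969 + 28687 * 0.487 = 7835 + 13971 = 21806
Net migration: 10–19 + 420 → 9615; 40–49 + 180 → 4608
Population now: 0–9=5423, 10–19=9615, 20–29=13670, 30–39=10689, 40–49=4608, 50+=21806
Total after period 4: 5423 + 9615 + 13670 + 10689 + 4608 + 21806 = 65811

65811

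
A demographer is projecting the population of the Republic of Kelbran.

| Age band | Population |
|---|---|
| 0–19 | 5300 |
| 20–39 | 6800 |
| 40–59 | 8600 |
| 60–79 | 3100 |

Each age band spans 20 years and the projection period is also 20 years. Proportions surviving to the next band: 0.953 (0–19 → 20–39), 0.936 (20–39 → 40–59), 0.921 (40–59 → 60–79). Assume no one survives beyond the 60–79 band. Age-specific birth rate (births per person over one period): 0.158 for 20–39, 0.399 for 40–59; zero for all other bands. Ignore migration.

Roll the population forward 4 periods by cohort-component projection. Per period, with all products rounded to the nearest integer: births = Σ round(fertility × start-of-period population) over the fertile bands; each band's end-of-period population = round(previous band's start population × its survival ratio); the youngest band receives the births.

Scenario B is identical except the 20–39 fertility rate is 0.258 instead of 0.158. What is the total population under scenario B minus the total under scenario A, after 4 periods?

2263

(Groups numbered youngest = 1 to oldest = 4.)
After projecting period 1:
Births: 6800 × 0.158 = 1074 ; 8600 × 0.399 = 3431 ⇒ total 4505
Group 2: 5300 × 0.953 = 5051
Group 3: 6800 × 0.936 = 6365
Group 4: 8600 × 0.921 = 7921
Giving 4505 / 5051 / 6365 / 7921.
After projecting period 2:
Births: 5051 × 0.158 = 798 ; 6365 × 0.399 = 2540 ⇒ total 3338
Group 2: 4505 × 0.953 = 4293
Group 3: 5051 × 0.936 = 4728
Group 4: 6365 × 0.921 = 5862
Giving 3338 / 4293 / 4728 / 5862.
After projecting period 3:
Births: 4293 × 0.158 = 678 ; 4728 × 0.399 = 1886 ⇒ total 2564
Group 2: 3338 × 0.953 = 3181
Group 3: 4293 × 0.936 = 4018
Group 4: 4728 × 0.921 = 4354
Giving 2564 / 3181 / 4018 / 4354.
After projecting period 4:
Births: 3181 × 0.158 = 503 ; 4018 × 0.399 = 1603 ⇒ total 2106
Group 2: 2564 × 0.953 = 2443
Group 3: 3181 × 0.936 = 2977
Group 4: 4018 × 0.921 = 3701
Giving 2106 / 2443 / 2977 / 3701.
Scenario A total after 4 periods: 11227
Scenario B projection —
After projecting period 1:
Births: 6800 × 0.258 = 1754 ; 8600 × 0.399 = 3431 ⇒ total 5185
Group 2: 5300 × 0.953 = 5051
Group 3: 6800 × 0.936 = 6365
Group 4: 8600 × 0.921 = 7921
Giving 5185 / 5051 / 6365 / 7921.
After projecting period 2:
Births: 5051 × 0.258 = 1303 ; 6365 × 0.399 = 2540 ⇒ total 3843
Group 2: 5185 × 0.953 = 4941
Group 3: 5051 × 0.936 = 4728
Group 4: 6365 × 0.921 = 5862
Giving 3843 / 4941 / 4728 / 5862.
After projecting period 3:
Births: 4941 × 0.258 = 1275 ; 4728 × 0.399 = 1886 ⇒ total 3161
Group 2: 3843 × 0.953 = 3662
Group 3: 4941 × 0.936 = 4625
Group 4: 4728 × 0.921 = 4354
Giving 3161 / 3662 / 4625 / 4354.
After projecting period 4:
Births: 3662 × 0.258 = 945 ; 4625 × 0.399 = 1845 ⇒ total 2790
Group 2: 3161 × 0.953 = 3012
Group 3: 3662 × 0.936 = 3428
Group 4: 4625 × 0.921 = 4260
Giving 2790 / 3012 / 3428 / 4260.
Scenario B total after 4 periods: 13490
Difference B − A = 13490 − 11227 = 2263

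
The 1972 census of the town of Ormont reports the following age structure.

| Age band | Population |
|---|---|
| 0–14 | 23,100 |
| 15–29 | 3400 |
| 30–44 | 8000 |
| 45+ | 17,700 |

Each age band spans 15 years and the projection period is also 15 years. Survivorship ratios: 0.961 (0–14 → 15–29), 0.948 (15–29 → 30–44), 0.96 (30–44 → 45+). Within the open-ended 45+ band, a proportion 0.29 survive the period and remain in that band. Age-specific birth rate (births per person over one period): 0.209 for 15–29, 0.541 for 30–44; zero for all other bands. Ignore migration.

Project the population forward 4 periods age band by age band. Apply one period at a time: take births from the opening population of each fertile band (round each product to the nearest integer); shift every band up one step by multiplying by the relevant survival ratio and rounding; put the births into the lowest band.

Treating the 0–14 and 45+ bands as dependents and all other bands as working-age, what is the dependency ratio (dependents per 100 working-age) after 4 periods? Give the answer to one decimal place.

82.4

Call the groups 1 to 4, youngest first.
After projecting period 1:
Births: 3400 × 0.209 = 711, 8000 × 0.541 = 4328 ⇒ total 5039
Group 2: 23100 × 0.961 = 22199
Group 3: 3400 × 0.948 = 3223
Group 4: 8000 × 0.96 + 17700 × 0.29 = 7680 + 5133 = 12813
→ [5039, 22199, 3223, 12813]
After projecting period 2:
Births: 22199 × 0.209 = 4640, 3223 × 0.541 = 1744 ⇒ total 6384
Group 2: 5039 × 0.961 = 4842
Group 3: 22199 × 0.948 = 21045
Group 4: 3223 × 0.96 + 12813 × 0.29 = 3094 + 3716 = 6810
→ [6384, 4842, 21045, 6810]
After projecting period 3:
Births: 4842 × 0.209 = 1012, 21045 × 0.541 = 11385 ⇒ total 12397
Group 2: 6384 × 0.961 = 6135
Group 3: 4842 × 0.948 = 4590
Group 4: 21045 × 0.96 + 6810 × 0.29 = 20203 + 1975 = 22178
→ [12397, 6135, 4590, 22178]
After projecting period 4:
Births: 6135 × 0.209 = 1282, 4590 × 0.541 = 2483 ⇒ total 3765
Group 2: 12397 × 0.961 = 11914
Group 3: 6135 × 0.948 = 5816
Group 4: 4590 × 0.96 + 22178 × 0.29 = 4406 + 6432 = 10838
→ [3765, 11914, 5816, 10838]
Dependents (band 0–14 + band 45+) = 3765 + 10838 = 14603; working-age = 17730; ratio = 14603/17730 × 100 = 82.4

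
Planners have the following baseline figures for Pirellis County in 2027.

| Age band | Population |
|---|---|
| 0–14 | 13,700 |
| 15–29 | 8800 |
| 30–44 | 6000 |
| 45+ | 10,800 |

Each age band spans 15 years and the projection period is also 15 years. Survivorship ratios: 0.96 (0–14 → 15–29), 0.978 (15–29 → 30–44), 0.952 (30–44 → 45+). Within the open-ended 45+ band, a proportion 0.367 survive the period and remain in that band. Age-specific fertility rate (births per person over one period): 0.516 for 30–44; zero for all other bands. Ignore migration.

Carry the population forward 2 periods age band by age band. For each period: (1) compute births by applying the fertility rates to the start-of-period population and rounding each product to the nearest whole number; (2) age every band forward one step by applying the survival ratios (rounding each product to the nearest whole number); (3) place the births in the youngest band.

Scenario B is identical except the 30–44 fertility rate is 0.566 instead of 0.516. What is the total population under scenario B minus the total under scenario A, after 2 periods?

718

[period 1]
Births: 6000 * 0.516 = 3096
15–29: 13700 * 0.96 = 13152
30–44: 8800 * 0.978 = 8606
45+: 6000 * 0.952 + 10800 * 0.367 = 5712 + 3964 = 9676
Population now: 0–14=3096, 15–29=13152, 30–44=8606, 45+=9676
[period 2]
Births: 8606 * 0.516 = 4441
15–29: 3096 * 0.96 = 2972
30–44: 13152 * 0.978 = 12863
45+: 8606 * 0.952 + 9676 * 0.367 = 8193 + 3551 = 11744
Population now: 0–14=4441, 15–29=2972, 30–44=12863, 45+=11744
Scenario A total after 2 periods: 32020
Scenario B projection —
[period 1]
Births: 6000 * 0.566 = 3396
15–29: 13700 * 0.96 = 13152
30–44: 8800 * 0.978 = 8606
45+: 6000 * 0.952 + 10800 * 0.367 = 5712 + 3964 = 9676
Population now: 0–14=3396, 15–29=13152, 30–44=8606, 45+=9676
[period 2]
Births: 8606 * 0.566 = 4871
15–29: 3396 * 0.96 = 3260
30–44: 13152 * 0.978 = 12863
45+: 8606 * 0.952 + 9676 * 0.367 = 8193 + 3551 = 11744
Population now: 0–14=4871, 15–29=3260, 30–44=12863, 45+=11744
Scenario B total after 2 periods: 32738
Difference B − A = 32738 − 32020 = 718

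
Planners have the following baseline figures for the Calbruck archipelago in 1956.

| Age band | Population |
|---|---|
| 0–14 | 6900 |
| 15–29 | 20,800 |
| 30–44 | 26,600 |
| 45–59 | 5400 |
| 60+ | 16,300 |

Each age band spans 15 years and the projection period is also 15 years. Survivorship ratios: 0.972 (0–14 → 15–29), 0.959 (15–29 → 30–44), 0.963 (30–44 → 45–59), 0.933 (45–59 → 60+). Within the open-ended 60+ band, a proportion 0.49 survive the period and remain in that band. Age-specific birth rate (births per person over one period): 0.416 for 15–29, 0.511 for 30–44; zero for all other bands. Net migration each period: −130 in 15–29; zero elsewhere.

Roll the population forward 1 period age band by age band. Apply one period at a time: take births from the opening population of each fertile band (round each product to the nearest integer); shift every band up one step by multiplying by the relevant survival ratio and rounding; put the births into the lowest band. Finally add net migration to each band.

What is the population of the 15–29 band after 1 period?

6577

(Groups numbered youngest = 1 to oldest = 5.)
[period 1]
Births: 20800 * 0.416 = 8653  |  26600 * 0.511 = 13593 → 22246
Group 2: 6900 * 0.972 = 6707
Group 3: 20800 * 0.959 = 19947
Group 4: 26600 * 0.963 = 25616
Group 5: 5400 * 0.933 + 16300 * 0.49 = 5038 + 7987 = 13025
Net migration: Group 2 − 130 → 6577
End of period: [22246, 6577, 19947, 25616, 13025]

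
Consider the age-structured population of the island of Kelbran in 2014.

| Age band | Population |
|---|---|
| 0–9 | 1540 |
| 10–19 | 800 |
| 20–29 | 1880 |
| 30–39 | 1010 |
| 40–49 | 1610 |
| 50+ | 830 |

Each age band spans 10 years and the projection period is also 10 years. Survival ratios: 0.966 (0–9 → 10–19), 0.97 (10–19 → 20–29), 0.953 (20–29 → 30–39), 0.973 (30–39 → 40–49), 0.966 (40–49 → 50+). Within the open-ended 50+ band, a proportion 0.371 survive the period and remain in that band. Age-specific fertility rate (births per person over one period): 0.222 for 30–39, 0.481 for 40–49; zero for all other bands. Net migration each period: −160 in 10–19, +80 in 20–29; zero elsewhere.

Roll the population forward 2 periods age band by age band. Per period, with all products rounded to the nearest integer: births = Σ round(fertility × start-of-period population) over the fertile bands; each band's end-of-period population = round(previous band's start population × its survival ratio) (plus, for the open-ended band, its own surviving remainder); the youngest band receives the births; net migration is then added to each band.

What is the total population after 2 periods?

— Period 1 —
Births: 1010 × 0.222 = 224, 1610 × 0.481 = 774 → total 998
10–19: 1540 × 0.966 = 1488
20–29: 800 × 0.97 = 776
30–39: 1880 × 0.953 = 1792
40–49: 1010 × 0.973 = 983
50+: 1610 × 0.966 + 830 × 0.371 = 1555 + 308 = 1863
Net migration: 10–19 − 160 → 1328; 20–29 + 80 → 856
Giving 998 / 1328 / 856 / 1792 / 983 / 1863.
— Period 2 —
Births: 1792 × 0.222 = 398, 983 × 0.481 = 473 → total 871
10–19: 998 × 0.966 = 964
20–29: 1328 × 0.97 = 1288
30–39: 856 × 0.953 = 816
40–49: 1792 × 0.973 = 1744
50+: 983 × 0.966 + 1863 × 0.371 = 950 + 691 = 1641
Net migration: 10–19 − 160 → 804; 20–29 + 80 → 1368
Giving 871 / 804 / 1368 / 816 / 1744 / 1641.
Total after period 2: 871 + 804 + 1368 + 816 + 1744 + 1641 = 7244

7244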